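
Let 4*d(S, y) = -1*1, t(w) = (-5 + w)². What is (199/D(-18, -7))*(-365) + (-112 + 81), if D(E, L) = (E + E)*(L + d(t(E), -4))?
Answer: -80726/261 ≈ -309.29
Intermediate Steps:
d(S, y) = -¼ (d(S, y) = (-1*1)/4 = (¼)*(-1) = -¼)
D(E, L) = 2*E*(-¼ + L) (D(E, L) = (E + E)*(L - ¼) = (2*E)*(-¼ + L) = 2*E*(-¼ + L))
(199/D(-18, -7))*(-365) + (-112 + 81) = (199/(((½)*(-18)*(-1 + 4*(-7)))))*(-365) + (-112 + 81) = (199/(((½)*(-18)*(-1 - 28))))*(-365) - 31 = (199/(((½)*(-18)*(-29))))*(-365) - 31 = (199/261)*(-365) - 31 = -72635/261 - 31 = -80726/261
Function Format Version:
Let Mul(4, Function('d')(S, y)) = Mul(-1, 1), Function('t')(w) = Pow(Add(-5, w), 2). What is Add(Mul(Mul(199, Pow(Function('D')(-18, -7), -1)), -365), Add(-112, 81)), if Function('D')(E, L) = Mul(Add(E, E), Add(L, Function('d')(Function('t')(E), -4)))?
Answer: Rational(-80726, 261) ≈ -309.29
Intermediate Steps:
Function('d')(S, y) = Rational(-1, 4) (Function('d')(S, y) = Mul(Rational(1, 4), Mul(-1, 1)) = Mul(Rational(1, 4), -1) = Rational(-1, 4))
Function('D')(E, L) = Mul(2, E, Add(Rational(-1, 4), L)) (Function('D')(E, L) = Mul(Add(E, E), Add(L, Rational(-1, 4))) = Mul(Mul(2, E), Add(Rational(-1, 4), L)) = Mul(2, E, Add(Rational(-1, 4), L)))
Add(Mul(Mul(199, Pow(Function('D')(-18, -7), -1)), -365), Add(-112, 81)) = Add(Mul(Mul(199, Pow(Mul(Rational(1, 2), -18, Add(-1, Mul(4, -7))), -1)), -365), Add(-112, 81)) = Add(Mul(Mul(199, Pow(Mul(Rational(1, 2), -18, Add(-1, -28)), -1)), -365), -31) = Add(Mul(Mul(199, Pow(Mul(Rational(1, 2), -18, -29), -1)), -365), -31) = Add(Mul(Mul(199, Pow(261, -1)), -365), -31) = Add(Mul(Mul(199, Rational(1, 261)), -365), -31) = Add(Mul(Rational(199, 261), -365), -31) = Add(Rational(-72635, 261), -31) = Rational(-80726, 261)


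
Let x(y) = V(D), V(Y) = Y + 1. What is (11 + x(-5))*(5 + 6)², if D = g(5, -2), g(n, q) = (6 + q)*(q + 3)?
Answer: 1936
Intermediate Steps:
g(n, q) = (3 + q)*(6 + q) (g(n, q) = (6 + q)*(3 + q) = (3 + q)*(6 + q))
D = 4 (D = 18 + (-2)² + 9*(-2) = 18 + 4 - 18 = 4)
V(Y) = 1 + Y
x(y) = 5 (x(y) = 1 + 4 = 5)
(11 + x(-5))*(5 + 6)² = (11 + 5)*(5 + 6)² = 16*11² = 16*121 = 1936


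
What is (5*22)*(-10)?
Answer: -1100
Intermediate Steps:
(5*22)*(-10) = 110*(-10) = -1100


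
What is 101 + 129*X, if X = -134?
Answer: -17185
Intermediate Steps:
101 + 129*X = 101 + 129*(-134) = 101 - 17286 = -17185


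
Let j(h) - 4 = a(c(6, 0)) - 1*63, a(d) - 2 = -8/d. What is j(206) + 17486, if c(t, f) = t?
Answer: 52283/3 ≈ 17428.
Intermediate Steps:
a(d) = 2 - 8/d
j(h) = -175/3 (j(h) = 4 + ((2 - 8/6) - 1*63) = 4 + ((2 - 8*⅙) - 63) = 4 + ((2 - 4/3) - 63) = 4 + (⅔ - 63) = 4 - 187/3 = -175/3)
j(206) + 17486 = -175/3 + 17486 = 52283/3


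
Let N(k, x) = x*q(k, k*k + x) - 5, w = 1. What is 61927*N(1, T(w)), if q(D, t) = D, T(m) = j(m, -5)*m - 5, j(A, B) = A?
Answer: -557343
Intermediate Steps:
T(m) = -5 + m² (T(m) = m*m - 5 = m² - 5 = -5 + m²)
N(k, x) = -5 + k*x (N(k, x) = x*k - 5 = k*x - 5 = -5 + k*x)
61927*N(1, T(w)) = 61927*(-5 + 1*(-5 + 1²)) = 61927*(-5 + 1*(-5 + 1)) = 61927*(-5 + 1*(-4)) = 61927*(-5 - 4) = 61927*(-9) = -557343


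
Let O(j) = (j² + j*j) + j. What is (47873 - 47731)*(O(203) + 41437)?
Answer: 17616236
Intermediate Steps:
O(j) = j + 2*j² (O(j) = (j² + j²) + j = 2*j² + j = j + 2*j²)
(47873 - 47731)*(O(203) + 41437) = (47873 - 47731)*(203*(1 + 2*203) + 41437) = 142*(203*(1 + 406) + 41437) = 142*(203*407 + 41437) = 142*(82621 + 41437) = 142*124058 = 17616236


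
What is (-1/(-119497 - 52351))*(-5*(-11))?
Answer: 55/171848 ≈ 0.00032005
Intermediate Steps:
(-1/(-119497 - 52351))*(-5*(-11)) = -1/(-171848)*55 = -1*(-1/171848)*55 = (1/171848)*55 = 55/171848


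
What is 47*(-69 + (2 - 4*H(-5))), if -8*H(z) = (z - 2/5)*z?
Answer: -5029/2 ≈ -2514.5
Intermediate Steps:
H(z) = -z*(-2/5 + z)/8 (H(z) = -(z - 2/5)*z/8 = -(-2/5 + z)*z/8 = -z*(-2/5 + z)/8)
47*(-69 + (2 - 4*H(-5))) = 47*(-69 + (2 - (-5)*(2 - 5*(-5))/10)) = 47*(-69 + (2 - (-5)*(2 + 25)/10)) = 47*(-69 + (2 - (-5)*27/10)) = 47*(-69 + (2 - 4*(-27/8))) = 47*(-69 + (2 + 27/2)) = 47*(-69 + 31/2) = 47*(-107/2) = -5029/2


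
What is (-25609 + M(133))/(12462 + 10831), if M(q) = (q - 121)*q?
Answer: -24013/23293 ≈ -1.0309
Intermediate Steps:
M(q) = q*(-121 + q) (M(q) = (-121 + q)*q = q*(-121 + q))
(-25609 + M(133))/(12462 + 10831) = (-25609 + 133*(-121 + 133))/(12462 + 10831) = (-25609 + 133*12)/23293 = (-25609 + 1596)*(1/23293) = -24013*1/23293 = -24013/23293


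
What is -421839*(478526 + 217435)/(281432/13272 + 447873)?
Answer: -487055013690861/743056486 ≈ -6.5548e+5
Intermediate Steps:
-421839*(478526 + 217435)/(281432/13272 + 447873) = -421839*695961/(281432*(1/13272) + 447873) = -421839*695961/(35179/1659 + 447873) = -421839/((743056486/1659)*(1/695961)) = -421839/743056486/1154599299 = -421839*1154599299/743056486 = -487055013690861/743056486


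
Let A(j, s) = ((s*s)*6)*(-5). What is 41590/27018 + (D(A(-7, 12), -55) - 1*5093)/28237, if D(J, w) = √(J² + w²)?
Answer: 47126098/34677603 + 5*√746617/28237 ≈ 1.5120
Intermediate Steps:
A(j, s) = -30*s² (A(j, s) = (s²*6)*(-5) = (6*s²)*(-5) = -30*s²)
41590/27018 + (D(A(-7, 12), -55) - 1*5093)/28237 = 41590/27018 + (√((-30*12²)² + (-55)²) - 1*5093)/28237 = 41590*(1/27018) + (√((-30*144)² + 3025) - 5093)*(1/28237) = 20795/13509 + (√((-4320)² + 3025) - 5093)*(1/28237) = 20795/13509 + (√(18662400 + 3025) - 5093)*(1/28237) = 20795/13509 + (√18665425 - 5093)*(1/28237) = 20795/13509 + (5*√746617 - 5093)*(1/28237) = 20795/13509 + (-5093 + 5*√746617)*(1/28237) = 20795/13509 + (-463/2567 + 5*√746617/28237) = 47126098/34677603 + 5*√746617/28237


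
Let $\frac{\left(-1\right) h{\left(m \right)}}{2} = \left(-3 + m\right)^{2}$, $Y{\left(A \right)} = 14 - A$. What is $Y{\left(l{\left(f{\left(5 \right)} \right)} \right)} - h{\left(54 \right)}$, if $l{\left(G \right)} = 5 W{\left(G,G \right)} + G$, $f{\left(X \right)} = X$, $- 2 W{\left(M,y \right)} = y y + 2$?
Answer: $\frac{10557}{2} \approx 5278.5$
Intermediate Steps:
$W{\left(M,y \right)} = -1 - \frac{y^{2}}{2}$ ($W{\left(M,y \right)} = - \frac{y y + 2}{2} = - \frac{y^{2} + 2}{2} = - \frac{2 + y^{2}}{2} = -1 - \frac{y^{2}}{2}$)
$l{\left(G \right)} = -5 + G - \frac{5 G^{2}}{2}$ ($l{\left(G \right)} = 5 \left(-1 - \frac{G^{2}}{2}\right) + G = \left(-5 - \frac{5 G^{2}}{2}\right) + G = -5 + G - \frac{5 G^{2}}{2}$)
$h{\left(m \right)} = - 2 \left(-3 + m\right)^{2}$
$Y{\left(l{\left(f{\left(5 \right)} \right)} \right)} - h{\left(54 \right)} = \left(14 - \left(-5 + 5 - \frac{5 \cdot 5^{2}}{2}\right)\right) - - 2 \left(-3 + 54\right)^{2} = \left(14 - \left(-5 + 5 - \frac{125}{2}\right)\right) - - 2 \cdot 51^{2} = \left(14 - \left(-5 + 5 - \frac{125}{2}\right)\right) - \left(-2\right) 2601 = \left(14 - - \frac{125}{2}\right) - -5202 = \left(14 + \frac{125}{2}\right) + 5202 = \frac{153}{2} + 5202 = \frac{10557}{2}$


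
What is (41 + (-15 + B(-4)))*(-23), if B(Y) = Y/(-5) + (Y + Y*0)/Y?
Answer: -3197/5 ≈ -639.40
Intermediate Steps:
B(Y) = 1 - Y/5 (B(Y) = Y*(-⅕) + (Y + 0)/Y = -Y/5 + Y/Y = -Y/5 + 1 = 1 - Y/5)
(41 + (-15 + B(-4)))*(-23) = (41 + (-15 + (1 - ⅕*(-4))))*(-23) = (41 + (-15 + (1 + ⅘)))*(-23) = (41 + (-15 + 9/5))*(-23) = (41 - 66/5)*(-23) = (139/5)*(-23) = -3197/5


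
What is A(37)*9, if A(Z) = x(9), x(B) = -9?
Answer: -81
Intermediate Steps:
A(Z) = -9
A(37)*9 = -9*9 = -81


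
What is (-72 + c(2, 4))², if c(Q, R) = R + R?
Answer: 4096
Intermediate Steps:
c(Q, R) = 2*R
(-72 + c(2, 4))² = (-72 + 2*4)² = (-72 + 8)² = (-64)² = 4096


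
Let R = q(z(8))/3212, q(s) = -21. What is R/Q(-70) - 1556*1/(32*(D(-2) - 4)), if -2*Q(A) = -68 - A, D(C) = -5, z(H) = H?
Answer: 312745/57816 ≈ 5.4093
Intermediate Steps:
Q(A) = 34 + A/2 (Q(A) = -(-68 - A)/2 = 34 + A/2)
R = -21/3212 ≈ -0.0065380
R/Q(-70) - 1556*1/(32*(D(-2) - 4)) = -21/(3212*(34 + (½)*(-70))) - 1556*1/(32*(-5 - 4)) = -21/(3212*(34 - 35)) - 1556/(32*(-9)) = -21/3212/(-1) - 1556/(-288) = -21/3212*(-1) - 1556*(-1/288) = 21/3212 + 389/72 = 312745/57816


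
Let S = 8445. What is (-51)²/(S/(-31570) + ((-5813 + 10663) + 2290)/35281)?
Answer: -64378863626/1611961 ≈ -39938.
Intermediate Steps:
(-51)²/(S/(-31570) + ((-5813 + 10663) + 2290)/35281) = (-51)²/(8445/(-31570) + ((-5813 + 10663) + 2290)/35281) = 2601/(8445*(-1/31570) + (4850 + 2290)*(1/35281)) = 2601/(-1689/6314 + 7140*(1/35281)) = 2601/(-1689/6314 + 7140/35281) = 2601/(-14507649/222764234) = 2601*(-222764234/14507649) = -64378863626/1611961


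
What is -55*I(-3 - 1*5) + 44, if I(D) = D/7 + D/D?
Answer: 363/7 ≈ 51.857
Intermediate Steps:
I(D) = 1 + D/7 (I(D) = D*(⅐) + 1 = D/7 + 1 = 1 + D/7)
-55*I(-3 - 1*5) + 44 = -55*(1 + (-3 - 1*5)/7) + 44 = -55*(1 + (-3 - 5)/7) + 44 = -55*(1 + (⅐)*(-8)) + 44 = -55*(1 - 8/7) + 44 = -55*(-⅐) + 44 = 55/7 + 44 = 363/7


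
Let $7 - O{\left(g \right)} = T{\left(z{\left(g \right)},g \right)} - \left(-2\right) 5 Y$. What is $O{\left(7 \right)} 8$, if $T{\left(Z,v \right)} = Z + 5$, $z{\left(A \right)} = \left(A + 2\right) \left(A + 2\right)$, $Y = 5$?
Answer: $-1032$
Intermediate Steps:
$z{\left(A \right)} = \left(2 + A\right)^{2}$ ($z{\left(A \right)} = \left(2 + A\right) \left(2 + A\right) = \left(2 + A\right)^{2}$)
$T{\left(Z,v \right)} = 5 + Z$
$O{\left(g \right)} = -48 - \left(2 + g\right)^{2}$ ($O{\left(g \right)} = 7 - \left(\left(5 + \left(2 + g\right)^{2}\right) - \left(-2\right) 5 \cdot 5\right) = 7 - \left(\left(5 + \left(2 + g\right)^{2}\right) - \left(-10\right) 5\right) = 7 - \left(\left(5 + \left(2 + g\right)^{2}\right) - -50\right) = 7 - \left(\left(5 + \left(2 + g\right)^{2}\right) + 50\right) = 7 - \left(55 + \left(2 + g\right)^{2}\right) = -48 - \left(2 + g\right)^{2}$)
$O{\left(7 \right)} 8 = \left(-48 - \left(2 + 7\right)^{2}\right) 8 = \left(-48 - 9^{2}\right) 8 = \left(-48 - 81\right) 8 = \left(-129\right) 8 = -1032$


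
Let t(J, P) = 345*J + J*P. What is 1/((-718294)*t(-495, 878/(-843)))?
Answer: 281/34365271604070 ≈ 8.1769e-12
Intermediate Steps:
1/((-718294)*t(-495, 878/(-843))) = 1/((-718294)*((-495*(345 + 878/(-843))))) = -(-1/(495*(345 + 878*(-1/843))))/718294 = -(-1/(495*(345 - 878/843)))/718294 = -1/(718294*((-495*289957/843))) = -1/(718294*(-47842905/281)) = -1/718294*(-281/47842905) = 281/34365271604070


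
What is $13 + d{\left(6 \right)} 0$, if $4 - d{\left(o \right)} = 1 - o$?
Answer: $13$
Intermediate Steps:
$d{\left(o \right)} = 3 + o$ ($d{\left(o \right)} = 4 - \left(1 - o\right) = 4 + \left(-1 + o\right) = 3 + o$)
$13 + d{\left(6 \right)} 0 = 13 + \left(3 + 6\right) 0 = 13 + 9 \cdot 0 = 13 + 0 = 13$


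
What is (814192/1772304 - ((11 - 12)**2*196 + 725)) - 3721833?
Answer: -412365686939/110769 ≈ -3.7228e+6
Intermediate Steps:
(814192/1772304 - ((11 - 12)**2*196 + 725)) - 3721833 = (814192*(1/1772304) - ((-1)**2*196 + 725)) - 3721833 = (50887/110769 - (1*196 + 725)) - 3721833 = (50887/110769 - (196 + 725)) - 3721833 = (50887/110769 - 1*921) - 3721833 = (50887/110769 - 921) - 3721833 = -101967362/110769 - 3721833 = -412365686939/110769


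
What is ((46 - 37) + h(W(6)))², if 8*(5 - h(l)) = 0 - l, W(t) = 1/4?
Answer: 201601/1024 ≈ 196.88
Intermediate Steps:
W(t) = ¼
h(l) = 5 + l/8 (h(l) = 5 - (0 - l)/8 = 5 - (-1)*l/8 = 5 + l/8)
((46 - 37) + h(W(6)))² = ((46 - 37) + (5 + (⅛)*(¼)))² = (9 + (5 + 1/32))² = (9 + 161/32)² = (449/32)² = 201601/1024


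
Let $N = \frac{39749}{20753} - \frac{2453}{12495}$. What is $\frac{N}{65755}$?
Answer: $\frac{445756646}{17050845869925} \approx 2.6143 \cdot 10^{-5}$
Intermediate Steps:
$N = \frac{445756646}{259308735}$ ($N = 39749 \cdot \frac{1}{20753} - \frac{2453}{12495} = \frac{39749}{20753} - \frac{2453}{12495} = \frac{445756646}{259308735} \approx 1.719$)
$\frac{N}{65755} = \frac{445756646}{259308735 \cdot 65755} = \frac{445756646}{259308735} \cdot \frac{1}{65755} = \frac{445756646}{17050845869925}$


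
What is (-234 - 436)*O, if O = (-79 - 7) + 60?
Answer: 17420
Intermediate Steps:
O = -26 (O = -86 + 60 = -26)
(-234 - 436)*O = (-234 - 436)*(-26) = -670*(-26) = 17420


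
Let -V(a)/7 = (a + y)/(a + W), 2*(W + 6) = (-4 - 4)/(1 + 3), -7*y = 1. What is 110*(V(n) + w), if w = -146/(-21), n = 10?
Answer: -37070/21 ≈ -1765.2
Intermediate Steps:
y = -⅐ (y = -⅐*1 = -⅐ ≈ -0.14286)
W = -7 (W = -6 + ((-4 - 4)/(1 + 3))/2 = -6 + (-8/4)/2 = -6 + (-8*¼)/2 = -6 + (½)*(-2) = -6 - 1 = -7)
w = 146/21 (w = -146*(-1/21) = 146/21 ≈ 6.9524)
V(a) = -7*(-⅐ + a)/(-7 + a) (V(a) = -7*(a - ⅐)/(a - 7) = -7*(-⅐ + a)/(-7 + a))
110*(V(n) + w) = 110*((1 - 7*10)/(-7 + 10) + 146/21) = 110*((1 - 70)/3 + 146/21) = 110*((⅓)*(-69) + 146/21) = 110*(-23 + 146/21) = 110*(-337/21) = -37070/21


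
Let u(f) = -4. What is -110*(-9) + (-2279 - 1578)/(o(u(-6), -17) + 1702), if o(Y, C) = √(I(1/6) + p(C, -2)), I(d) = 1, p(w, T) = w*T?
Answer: 2861236696/2896769 + 3857*√35/2896769 ≈ 987.74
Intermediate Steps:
p(w, T) = T*w
o(Y, C) = √(1 - 2*C)
-110*(-9) + (-2279 - 1578)/(o(u(-6), -17) + 1702) = -110*(-9) + (-2279 - 1578)/(√(1 - 2*(-17)) + 1702) = 990 - 3857/(√(1 + 34) + 1702) = 990 - 3857/(√35 + 1702) = 990 - 3857/(1702 + √35)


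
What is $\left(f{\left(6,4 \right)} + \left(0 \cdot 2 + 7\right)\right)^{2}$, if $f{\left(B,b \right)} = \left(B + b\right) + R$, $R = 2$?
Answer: $361$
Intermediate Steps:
$f{\left(B,b \right)} = 2 + B + b$ ($f{\left(B,b \right)} = \left(B + b\right) + 2 = 2 + B + b$)
$\left(f{\left(6,4 \right)} + \left(0 \cdot 2 + 7\right)\right)^{2} = \left(\left(2 + 6 + 4\right) + \left(0 \cdot 2 + 7\right)\right)^{2} = \left(12 + \left(0 + 7\right)\right)^{2} = \left(12 + 7\right)^{2} = 19^{2} = 361$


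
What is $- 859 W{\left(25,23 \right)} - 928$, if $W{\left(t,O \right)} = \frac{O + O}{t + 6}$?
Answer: $- \frac{68282}{31} \approx -2202.6$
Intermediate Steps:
$W{\left(t,O \right)} = \frac{2 O}{6 + t}$
$- 859 W{\left(25,23 \right)} - 928 = - 859 \cdot 2 \cdot 23 \frac{1}{6 + 25} - 928 = - 859 \cdot 2 \cdot 23 \cdot \frac{1}{31} - 928 = \left(-859\right) \frac{46}{31} - 928 = - \frac{39514}{31} - 928 = - \frac{68282}{31}$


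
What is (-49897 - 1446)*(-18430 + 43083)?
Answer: -1265758979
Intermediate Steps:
(-49897 - 1446)*(-18430 + 43083) = -51343*24653 = -1265758979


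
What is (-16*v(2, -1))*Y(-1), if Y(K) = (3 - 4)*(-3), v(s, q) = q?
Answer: 48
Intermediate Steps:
Y(K) = 3 (Y(K) = -1*(-3) = 3)
(-16*v(2, -1))*Y(-1) = -16*(-1)*3 = 16*3 = 48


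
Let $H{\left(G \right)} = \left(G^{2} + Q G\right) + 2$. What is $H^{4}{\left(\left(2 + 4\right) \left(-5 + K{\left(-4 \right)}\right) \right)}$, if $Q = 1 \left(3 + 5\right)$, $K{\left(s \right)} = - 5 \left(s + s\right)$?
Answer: $4393180468679842576$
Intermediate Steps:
$K{\left(s \right)} = - 10 s$ ($K{\left(s \right)} = - 5 \cdot 2 s = - 10 s$)
$Q = 8$ ($Q = 1 \cdot 8 = 8$)
$H{\left(G \right)} = 2 + G^{2} + 8 G$ ($H{\left(G \right)} = \left(G^{2} + 8 G\right) + 2 = 2 + G^{2} + 8 G$)
$H^{4}{\left(\left(2 + 4\right) \left(-5 + K{\left(-4 \right)}\right) \right)} = \left(2 + \left(\left(2 + 4\right) \left(-5 - -40\right)\right)^{2} + 8 \left(2 + 4\right) \left(-5 - -40\right)\right)^{4} = \left(2 + \left(6 \left(-5 + 40\right)\right)^{2} + 8 \cdot 6 \left(-5 + 40\right)\right)^{4} = \left(2 + \left(6 \cdot 35\right)^{2} + 8 \cdot 6 \cdot 35\right)^{4} = \left(2 + 210^{2} + 8 \cdot 210\right)^{4} = \left(2 + 44100 + 1680\right)^{4} = 45782^{4} = 4393180468679842576$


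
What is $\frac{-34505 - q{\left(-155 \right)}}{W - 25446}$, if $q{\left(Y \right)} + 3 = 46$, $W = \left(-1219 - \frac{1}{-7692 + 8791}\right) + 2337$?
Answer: $\frac{37968252}{26736473} \approx 1.4201$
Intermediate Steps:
$W = \frac{1228681}{1099}$ ($W = \left(-1219 - \frac{1}{1099}\right) + 2337 = - \frac{1339682}{1099} + 2337 = \frac{1228681}{1099} \approx 1118.0$)
$q{\left(Y \right)} = 43$ ($q{\left(Y \right)} = -3 + 46 = 43$)
$\frac{-34505 - q{\left(-155 \right)}}{W - 25446} = \frac{-34505 - 43}{\frac{1228681}{1099} - 25446} = \frac{-34505 - 43}{- \frac{26736473}{1099}} = \left(-34548\right) \left(- \frac{1099}{26736473}\right) = \frac{37968252}{26736473}$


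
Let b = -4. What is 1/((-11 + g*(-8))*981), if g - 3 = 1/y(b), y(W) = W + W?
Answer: -1/33354 ≈ -2.9981e-5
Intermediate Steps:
y(W) = 2*W
g = 23/8 (g = 3 + 1/(2*(-4)) = 3 + 1/(-8) = 3 - 1/8 = 23/8 ≈ 2.8750)
1/((-11 + g*(-8))*981) = 1/((-11 + (23/8)*(-8))*981) = 1/((-11 - 23)*981) = 1/(-34*981) = 1/(-33354) = -1/33354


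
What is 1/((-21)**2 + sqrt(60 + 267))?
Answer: 147/64718 - sqrt(327)/194154 ≈ 0.0021783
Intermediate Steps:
1/((-21)**2 + sqrt(60 + 267)) = 1/(441 + sqrt(327))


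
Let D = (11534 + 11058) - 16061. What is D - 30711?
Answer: -24180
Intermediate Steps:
D = 6531 (D = 22592 - 16061 = 6531)
D - 30711 = 6531 - 30711 = -24180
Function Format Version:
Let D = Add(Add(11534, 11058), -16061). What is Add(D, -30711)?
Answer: -24180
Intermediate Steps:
D = 6531 (D = Add(22592, -16061) = 6531)
Add(D, -30711) = Add(6531, -30711) = -24180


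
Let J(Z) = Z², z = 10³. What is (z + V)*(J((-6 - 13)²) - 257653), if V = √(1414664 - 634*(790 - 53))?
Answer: -127332000 - 127332*√947406 ≈ -2.5127e+8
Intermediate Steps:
z = 1000
V = √947406 (V = √(1414664 - 634*737) = √(1414664 - 467258) = √947406 ≈ 973.35)
(z + V)*(J((-6 - 13)²) - 257653) = (1000 + √947406)*(((-6 - 13)²)² - 257653) = (1000 + √947406)*(((-19)²)² - 257653) = (1000 + √947406)*(361² - 257653) = (1000 + √947406)*(130321 - 257653) = (1000 + √947406)*(-127332) = -127332000 - 127332*√947406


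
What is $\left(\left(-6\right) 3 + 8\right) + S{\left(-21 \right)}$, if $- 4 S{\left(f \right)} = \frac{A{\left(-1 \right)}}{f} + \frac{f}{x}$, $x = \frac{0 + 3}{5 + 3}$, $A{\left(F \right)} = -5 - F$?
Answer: $\frac{83}{21} \approx 3.9524$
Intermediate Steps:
$x = \frac{3}{8} \approx 0.375$
$S{\left(f \right)} = \frac{1}{f} - \frac{2 f}{3}$ ($S{\left(f \right)} = - \frac{\frac{-5 - -1}{f} + \frac{f}{\frac{3}{8}}}{4} = - \frac{\frac{-5 + 1}{f} + f \frac{8}{3}}{4} = - \frac{- \frac{4}{f} + \frac{8 f}{3}}{4} = \frac{1}{f} - \frac{2 f}{3}$)
$\left(\left(-6\right) 3 + 8\right) + S{\left(-21 \right)} = \left(\left(-6\right) 3 + 8\right) + \left(\frac{1}{-21} - -14\right) = \left(-18 + 8\right) + \left(- \frac{1}{21} + 14\right) = -10 + \frac{293}{21} = \frac{83}{21}$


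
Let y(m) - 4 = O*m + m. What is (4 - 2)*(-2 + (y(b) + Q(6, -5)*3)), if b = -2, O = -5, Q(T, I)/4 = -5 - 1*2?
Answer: -148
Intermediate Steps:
Q(T, I) = -28 (Q(T, I) = 4*(-5 - 1*2) = 4*(-5 - 2) = 4*(-7) = -28)
y(m) = 4 - 4*m (y(m) = 4 + (-5*m + m) = 4 - 4*m)
(4 - 2)*(-2 + (y(b) + Q(6, -5)*3)) = (4 - 2)*(-2 + ((4 - 4*(-2)) - 28*3)) = 2*(-2 + ((4 + 8) - 84)) = 2*(-2 + (12 - 84)) = 2*(-2 - 72) = 2*(-74) = -148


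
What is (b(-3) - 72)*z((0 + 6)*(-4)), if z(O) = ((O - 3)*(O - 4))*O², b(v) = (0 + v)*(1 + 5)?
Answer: -39191040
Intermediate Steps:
b(v) = 6*v (b(v) = v*6 = 6*v)
z(O) = O²*(-4 + O)*(-3 + O) (z(O) = ((-3 + O)*(-4 + O))*O² = ((-4 + O)*(-3 + O))*O² = O²*(-4 + O)*(-3 + O))
(b(-3) - 72)*z((0 + 6)*(-4)) = (6*(-3) - 72)*(((0 + 6)*(-4))²*(12 + ((0 + 6)*(-4))² - 7*(0 + 6)*(-4))) = (-18 - 72)*((6*(-4))²*(12 + (6*(-4))² - 42*(-4))) = -90*(-24)²*(12 + (-24)² - 7*(-24)) = -51840*(12 + 576 + 168) = -51840*756 = -90*435456 = -39191040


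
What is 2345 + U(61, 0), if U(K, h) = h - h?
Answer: 2345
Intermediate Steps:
U(K, h) = 0
2345 + U(61, 0) = 2345 + 0 = 2345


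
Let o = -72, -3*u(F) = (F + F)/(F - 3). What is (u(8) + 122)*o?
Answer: -43536/5 ≈ -8707.2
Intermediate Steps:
u(F) = -2*F/(3*(-3 + F)) (u(F) = -(F + F)/(3*(F - 3)) = -2*F/(3*(-3 + F)))
(u(8) + 122)*o = (-2*8/(-9 + 3*8) + 122)*(-72) = (-2*8/(-9 + 24) + 122)*(-72) = (-2*8/15 + 122)*(-72) = (-2*8*1/15 + 122)*(-72) = (-16/15 + 122)*(-72) = (1814/15)*(-72) = -43536/5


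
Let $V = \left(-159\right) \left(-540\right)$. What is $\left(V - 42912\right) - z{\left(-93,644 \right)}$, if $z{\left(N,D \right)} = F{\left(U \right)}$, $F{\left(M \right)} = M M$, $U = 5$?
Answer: $42923$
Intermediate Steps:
$F{\left(M \right)} = M^{2}$
$z{\left(N,D \right)} = 25$ ($z{\left(N,D \right)} = 5^{2} = 25$)
$V = 85860$
$\left(V - 42912\right) - z{\left(-93,644 \right)} = \left(85860 - 42912\right) - 25 = 42948 - 25 = 42923$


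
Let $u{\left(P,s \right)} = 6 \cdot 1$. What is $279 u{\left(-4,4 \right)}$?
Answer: $1674$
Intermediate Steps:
$u{\left(P,s \right)} = 6$
$279 u{\left(-4,4 \right)} = 279 \cdot 6 = 1674$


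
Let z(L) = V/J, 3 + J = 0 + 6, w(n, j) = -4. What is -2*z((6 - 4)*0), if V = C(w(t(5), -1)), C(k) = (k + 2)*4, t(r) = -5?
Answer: 16/3 ≈ 5.3333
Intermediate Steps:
C(k) = 8 + 4*k (C(k) = (2 + k)*4 = 8 + 4*k)
J = 3 (J = -3 + (0 + 6) = -3 + 6 = 3)
V = -8 (V = 8 + 4*(-4) = 8 - 16 = -8)
z(L) = -8/3
-2*z((6 - 4)*0) = -2*(-8/3) = 16/3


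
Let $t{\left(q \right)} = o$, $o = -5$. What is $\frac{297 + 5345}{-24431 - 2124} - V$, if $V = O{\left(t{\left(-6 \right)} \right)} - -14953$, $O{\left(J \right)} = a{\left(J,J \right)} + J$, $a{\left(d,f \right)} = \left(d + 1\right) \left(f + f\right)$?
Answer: $- \frac{398011982}{26555} \approx -14988.0$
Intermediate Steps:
$t{\left(q \right)} = -5$
$a{\left(d,f \right)} = 2 f \left(1 + d\right)$ ($a{\left(d,f \right)} = \left(1 + d\right) 2 f = 2 f \left(1 + d\right)$)
$O{\left(J \right)} = J + 2 J \left(1 + J\right)$ ($O{\left(J \right)} = 2 J \left(1 + J\right) + J = J + 2 J \left(1 + J\right)$)
$V = 14988$ ($V = - 5 \left(3 + 2 \left(-5\right)\right) - -14953 = - 5 \left(3 - 10\right) + 14953 = \left(-5\right) \left(-7\right) + 14953 = 35 + 14953 = 14988$)
$\frac{297 + 5345}{-24431 - 2124} - V = \frac{297 + 5345}{-24431 - 2124} - 14988 = \frac{5642}{-26555} - 14988 = 5642 \left(- \frac{1}{26555}\right) - 14988 = - \frac{5642}{26555} - 14988 = - \frac{398011982}{26555}$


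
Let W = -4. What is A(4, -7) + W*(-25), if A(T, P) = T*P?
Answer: 72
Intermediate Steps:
A(T, P) = P*T
A(4, -7) + W*(-25) = -7*4 - 4*(-25) = -28 + 100 = 72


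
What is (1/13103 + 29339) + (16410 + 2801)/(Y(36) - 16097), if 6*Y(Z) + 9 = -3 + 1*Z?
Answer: 6186362855641/210866579 ≈ 29338.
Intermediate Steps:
Y(Z) = -2 + Z/6 (Y(Z) = -3/2 + (-3 + 1*Z)/6 = -3/2 + (-3 + Z)/6 = -3/2 + (-1/2 + Z/6) = -2 + Z/6)
(1/13103 + 29339) + (16410 + 2801)/(Y(36) - 16097) = (1/13103 + 29339) + (16410 + 2801)/((-2 + (1/6)*36) - 16097) = (1/13103 + 29339) + 19211/((-2 + 6) - 16097) = 384428918/13103 + 19211/(4 - 16097) = 384428918/13103 + 19211/(-16093) = 384428918/13103 + 19211*(-1/16093) = 384428918/13103 - 19211/16093 = 6186362855641/210866579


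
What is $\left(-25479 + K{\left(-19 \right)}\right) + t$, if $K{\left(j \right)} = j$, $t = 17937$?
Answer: $-7561$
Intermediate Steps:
$\left(-25479 + K{\left(-19 \right)}\right) + t = \left(-25479 - 19\right) + 17937 = -25498 + 17937 = -7561$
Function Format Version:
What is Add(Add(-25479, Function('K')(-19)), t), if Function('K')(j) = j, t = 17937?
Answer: -7561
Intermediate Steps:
Add(Add(-25479, Function('K')(-19)), t) = Add(Add(-25479, -19), 17937) = Add(-25498, 17937) = -7561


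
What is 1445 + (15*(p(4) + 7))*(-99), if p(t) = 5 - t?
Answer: -10435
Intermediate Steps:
1445 + (15*(p(4) + 7))*(-99) = 1445 + (15*((5 - 1*4) + 7))*(-99) = 1445 + (15*((5 - 4) + 7))*(-99) = 1445 + (15*(1 + 7))*(-99) = 1445 + (15*8)*(-99) = 1445 + 120*(-99) = 1445 - 11880 = -10435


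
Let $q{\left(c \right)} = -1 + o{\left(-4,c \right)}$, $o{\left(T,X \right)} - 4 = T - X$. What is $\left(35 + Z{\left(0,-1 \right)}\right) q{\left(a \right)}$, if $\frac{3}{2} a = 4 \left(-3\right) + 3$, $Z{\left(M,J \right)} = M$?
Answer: $175$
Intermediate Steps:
$o{\left(T,X \right)} = 4 + T - X$ ($o{\left(T,X \right)} = 4 + \left(T - X\right) = 4 + T - X$)
$a = -6$ ($a = \frac{2 \left(4 \left(-3\right) + 3\right)}{3} = \frac{2 \left(-12 + 3\right)}{3} = \frac{2}{3} \left(-9\right) = -6$)
$q{\left(c \right)} = -1 - c$
$\left(35 + Z{\left(0,-1 \right)}\right) q{\left(a \right)} = \left(35 + 0\right) \left(-1 - -6\right) = 35 \left(-1 + 6\right) = 35 \cdot 5 = 175$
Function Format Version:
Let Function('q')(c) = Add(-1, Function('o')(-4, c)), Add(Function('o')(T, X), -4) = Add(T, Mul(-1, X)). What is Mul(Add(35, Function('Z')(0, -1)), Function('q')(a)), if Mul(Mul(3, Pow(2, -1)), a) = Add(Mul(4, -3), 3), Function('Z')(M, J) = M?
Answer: 175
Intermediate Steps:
Function('o')(T, X) = Add(4, T, Mul(-1, X)) (Function('o')(T, X) = Add(4, Add(T, Mul(-1, X))) = Add(4, T, Mul(-1, X)))
a = -6 (a = Mul(Rational(2, 3), Add(Mul(4, -3), 3)) = Mul(Rational(2, 3), Add(-12, 3)) = Mul(Rational(2, 3), -9) = -6)
Function('q')(c) = Add(-1, Mul(-1, c)) (Function('q')(c) = Add(-1, Add(4, -4, Mul(-1, c))) = Add(-1, Mul(-1, c)))
Mul(Add(35, Function('Z')(0, -1)), Function('q')(a)) = Mul(Add(35, 0), Add(-1, Mul(-1, -6))) = Mul(35, Add(-1, 6)) = Mul(35, 5) = 175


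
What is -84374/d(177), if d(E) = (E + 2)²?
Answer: -84374/32041 ≈ -2.6333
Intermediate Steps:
d(E) = (2 + E)²
-84374/d(177) = -84374/(2 + 177)² = -84374/(179²) = -84374/32041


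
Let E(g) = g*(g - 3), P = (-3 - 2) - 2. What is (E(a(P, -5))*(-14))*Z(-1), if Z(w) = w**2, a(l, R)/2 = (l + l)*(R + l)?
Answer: -1566432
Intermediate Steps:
P = -7 (P = -5 - 2 = -7)
a(l, R) = 4*l*(R + l) (a(l, R) = 2*((l + l)*(R + l)) = 2*((2*l)*(R + l)) = 2*(2*l*(R + l)) = 4*l*(R + l))
E(g) = g*(-3 + g)
(E(a(P, -5))*(-14))*Z(-1) = (((4*(-7)*(-5 - 7))*(-3 + 4*(-7)*(-5 - 7)))*(-14))*(-1)**2 = (((4*(-7)*(-12))*(-3 + 4*(-7)*(-12)))*(-14))*1 = ((336*(-3 + 336))*(-14))*1 = ((336*333)*(-14))*1 = (111888*(-14))*1 = -1566432*1 = -1566432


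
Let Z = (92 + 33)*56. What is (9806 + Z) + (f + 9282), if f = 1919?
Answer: 28007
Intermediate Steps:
Z = 7000 (Z = 125*56 = 7000)
(9806 + Z) + (f + 9282) = (9806 + 7000) + (1919 + 9282) = 16806 + 11201 = 28007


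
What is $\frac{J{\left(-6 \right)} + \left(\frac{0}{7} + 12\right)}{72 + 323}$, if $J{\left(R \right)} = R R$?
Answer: $\frac{48}{395} \approx 0.12152$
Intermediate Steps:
$J{\left(R \right)} = R^{2}$
$\frac{J{\left(-6 \right)} + \left(\frac{0}{7} + 12\right)}{72 + 323} = \frac{\left(-6\right)^{2} + \left(\frac{0}{7} + 12\right)}{72 + 323} = \frac{36 + \left(0 \cdot \frac{1}{7} + 12\right)}{395} = \left(36 + \left(0 + 12\right)\right) \frac{1}{395} = \left(36 + 12\right) \frac{1}{395} = 48 \cdot \frac{1}{395} = \frac{48}{395}$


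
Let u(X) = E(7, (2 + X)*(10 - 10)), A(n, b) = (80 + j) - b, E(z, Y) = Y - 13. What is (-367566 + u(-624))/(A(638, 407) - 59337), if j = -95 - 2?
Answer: 367579/59761 ≈ 6.1508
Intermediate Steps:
j = -97
E(z, Y) = -13 + Y
A(n, b) = -17 - b (A(n, b) = (80 - 97) - b = -17 - b)
u(X) = -13 (u(X) = -13 + (2 + X)*(10 - 10) = -13 + (2 + X)*0 = -13 + 0 = -13)
(-367566 + u(-624))/(A(638, 407) - 59337) = (-367566 - 13)/((-17 - 1*407) - 59337) = -367579/((-17 - 407) - 59337) = -367579/(-424 - 59337) = -367579/(-59761) = -367579*(-1/59761) = 367579/59761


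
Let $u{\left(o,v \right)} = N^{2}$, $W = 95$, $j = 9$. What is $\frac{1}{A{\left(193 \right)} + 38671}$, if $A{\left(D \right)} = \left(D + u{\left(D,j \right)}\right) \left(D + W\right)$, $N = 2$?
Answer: $\frac{1}{95407} \approx 1.0481 \cdot 10^{-5}$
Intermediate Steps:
$u{\left(o,v \right)} = 4$ ($u{\left(o,v \right)} = 2^{2} = 4$)
$A{\left(D \right)} = \left(4 + D\right) \left(95 + D\right)$ ($A{\left(D \right)} = \left(D + 4\right) \left(D + 95\right) = \left(4 + D\right) \left(95 + D\right)$)
$\frac{1}{A{\left(193 \right)} + 38671} = \frac{1}{\left(380 + 193^{2} + 99 \cdot 193\right) + 38671} = \frac{1}{\left(380 + 37249 + 19107\right) + 38671} = \frac{1}{56736 + 38671} = \frac{1}{95407}$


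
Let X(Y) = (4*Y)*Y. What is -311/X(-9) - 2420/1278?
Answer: -65641/23004 ≈ -2.8535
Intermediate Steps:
X(Y) = 4*Y²
-311/X(-9) - 2420/1278 = -311/(4*(-9)²) - 2420/1278 = -311/(4*81) - 2420*1/1278 = -311/324 - 1210/639 = -65641/23004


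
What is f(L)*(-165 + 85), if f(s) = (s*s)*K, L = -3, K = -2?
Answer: 1440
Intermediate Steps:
f(s) = -2*s² (f(s) = (s*s)*(-2) = s²*(-2) = -2*s²)
f(L)*(-165 + 85) = (-2*(-3)²)*(-165 + 85) = -2*9*(-80) = -18*(-80) = 1440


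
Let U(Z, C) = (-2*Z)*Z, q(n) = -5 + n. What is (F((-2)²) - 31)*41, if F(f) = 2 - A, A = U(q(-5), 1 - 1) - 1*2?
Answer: 7093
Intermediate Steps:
U(Z, C) = -2*Z²
A = -202 (A = -2*(-5 - 5)² - 1*2 = -2*(-10)² - 2 = -2*100 - 2 = -200 - 2 = -202)
F(f) = 204 (F(f) = 2 - 1*(-202) = 2 + 202 = 204)
(F((-2)²) - 31)*41 = (204 - 31)*41 = 173*41 = 7093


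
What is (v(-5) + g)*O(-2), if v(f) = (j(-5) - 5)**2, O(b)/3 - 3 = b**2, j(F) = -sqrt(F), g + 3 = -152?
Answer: -2835 + 210*I*sqrt(5) ≈ -2835.0 + 469.57*I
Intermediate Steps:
g = -155 (g = -3 - 152 = -155)
O(b) = 9 + 3*b**2
v(f) = (-5 - I*sqrt(5))**2 (v(f) = (-sqrt(-5) - 5)**2 = (-I*sqrt(5) - 5)**2 = (-5 - I*sqrt(5))**2)
(v(-5) + g)*O(-2) = ((5 + I*sqrt(5))**2 - 155)*(9 + 3*(-2)**2) = (-155 + (5 + I*sqrt(5))**2)*(9 + 3*4) = (-155 + (5 + I*sqrt(5))**2)*(9 + 12) = (-155 + (5 + I*sqrt(5))**2)*21 = -3255 + 21*(5 + I*sqrt(5))**2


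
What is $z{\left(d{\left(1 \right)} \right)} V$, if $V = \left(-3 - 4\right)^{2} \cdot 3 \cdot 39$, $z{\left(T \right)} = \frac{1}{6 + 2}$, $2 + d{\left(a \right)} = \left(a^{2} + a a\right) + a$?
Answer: $\frac{5733}{8} \approx 716.63$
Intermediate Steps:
$d{\left(a \right)} = -2 + a + 2 a^{2}$ ($d{\left(a \right)} = -2 + \left(\left(a^{2} + a a\right) + a\right) = -2 + \left(\left(a^{2} + a^{2}\right) + a\right) = -2 + \left(2 a^{2} + a\right) = -2 + \left(a + 2 a^{2}\right) = -2 + a + 2 a^{2}$)
$z{\left(T \right)} = \frac{1}{8}$
$V = 5733$ ($V = \left(-7\right)^{2} \cdot 3 \cdot 39 = 49 \cdot 3 \cdot 39 = 147 \cdot 39 = 5733$)
$z{\left(d{\left(1 \right)} \right)} V = \frac{1}{8} \cdot 5733 = \frac{5733}{8}$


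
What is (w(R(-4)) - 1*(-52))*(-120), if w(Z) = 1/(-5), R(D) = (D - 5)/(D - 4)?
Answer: -6216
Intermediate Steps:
R(D) = (-5 + D)/(-4 + D)
w(Z) = -1/5 (w(Z) = 1*(-1/5) = -1/5)
(w(R(-4)) - 1*(-52))*(-120) = (-1/5 - 1*(-52))*(-120) = (-1/5 + 52)*(-120) = (259/5)*(-120) = -6216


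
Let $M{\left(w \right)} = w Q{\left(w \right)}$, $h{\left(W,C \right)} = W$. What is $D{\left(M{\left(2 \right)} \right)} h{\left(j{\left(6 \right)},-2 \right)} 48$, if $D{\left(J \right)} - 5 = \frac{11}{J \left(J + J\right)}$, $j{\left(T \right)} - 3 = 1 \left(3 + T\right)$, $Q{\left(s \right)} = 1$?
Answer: $3672$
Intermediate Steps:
$j{\left(T \right)} = 6 + T$ ($j{\left(T \right)} = 3 + 1 \left(3 + T\right) = 3 + \left(3 + T\right) = 6 + T$)
$M{\left(w \right)} = w$ ($M{\left(w \right)} = w 1 = w$)
$D{\left(J \right)} = 5 + \frac{11}{2 J^{2}}$ ($D{\left(J \right)} = 5 + \frac{11}{J \left(J + J\right)} = 5 + \frac{11}{J 2 J} = 5 + \frac{11}{2 J^{2}}$)
$D{\left(M{\left(2 \right)} \right)} h{\left(j{\left(6 \right)},-2 \right)} 48 = \left(5 + \frac{11}{2 \cdot 4}\right) \left(6 + 6\right) 48 = \left(5 + \frac{11}{2} \cdot \frac{1}{4}\right) 12 \cdot 48 = \left(5 + \frac{11}{8}\right) 12 \cdot 48 = \frac{51}{8} \cdot 12 \cdot 48 = \frac{153}{2} \cdot 48 = 3672$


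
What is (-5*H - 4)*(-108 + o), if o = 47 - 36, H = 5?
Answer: 2813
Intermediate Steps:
o = 11
(-5*H - 4)*(-108 + o) = (-5*5 - 4)*(-108 + 11) = (-25 - 4)*(-97) = -29*(-97) = 2813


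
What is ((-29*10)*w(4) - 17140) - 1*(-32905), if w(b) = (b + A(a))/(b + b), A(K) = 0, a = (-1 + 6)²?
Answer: 15620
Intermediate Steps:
a = 25 (a = 5² = 25)
w(b) = ½ (w(b) = (b + 0)/(b + b) = b/((2*b)) = b*(1/(2*b)) = ½)
((-29*10)*w(4) - 17140) - 1*(-32905) = (-29*10*(½) - 17140) - 1*(-32905) = (-290*½ - 17140) + 32905 = (-145 - 17140) + 32905 = -17285 + 32905 = 15620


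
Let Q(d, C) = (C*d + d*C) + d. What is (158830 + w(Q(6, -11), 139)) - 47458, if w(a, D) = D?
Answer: 111511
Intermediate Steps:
Q(d, C) = d + 2*C*d (Q(d, C) = (C*d + C*d) + d = 2*C*d + d = d + 2*C*d)
(158830 + w(Q(6, -11), 139)) - 47458 = (158830 + 139) - 47458 = 158969 - 47458 = 111511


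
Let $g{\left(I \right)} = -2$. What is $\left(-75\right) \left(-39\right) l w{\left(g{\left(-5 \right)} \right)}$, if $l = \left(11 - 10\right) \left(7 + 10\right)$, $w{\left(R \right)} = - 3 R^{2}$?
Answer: $-596700$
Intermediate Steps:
$l = 17$ ($l = 1 \cdot 17 = 17$)
$\left(-75\right) \left(-39\right) l w{\left(g{\left(-5 \right)} \right)} = \left(-75\right) \left(-39\right) 17 \left(- 3 \left(-2\right)^{2}\right) = 2925 \cdot 17 \left(\left(-3\right) 4\right) = 2925 \cdot 17 \left(-12\right) = 2925 \left(-204\right) = -596700$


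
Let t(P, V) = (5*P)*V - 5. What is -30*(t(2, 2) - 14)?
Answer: -30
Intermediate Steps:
t(P, V) = -5 + 5*P*V (t(P, V) = 5*P*V - 5 = -5 + 5*P*V)
-30*(t(2, 2) - 14) = -30*((-5 + 5*2*2) - 14) = -30*((-5 + 20) - 14) = -30*(15 - 14) = -30*1 = -30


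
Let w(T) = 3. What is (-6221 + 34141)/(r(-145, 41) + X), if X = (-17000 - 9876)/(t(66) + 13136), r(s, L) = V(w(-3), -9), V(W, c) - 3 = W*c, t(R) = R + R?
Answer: -92610640/86327 ≈ -1072.8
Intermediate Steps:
t(R) = 2*R
V(W, c) = 3 + W*c
r(s, L) = -24 (r(s, L) = 3 + 3*(-9) = 3 - 27 = -24)
X = -6719/3317 (X = (-17000 - 9876)/(2*66 + 13136) = -26876/(132 + 13136) = -26876/13268 = -26876*1/13268 = -6719/3317 ≈ -2.0256)
(-6221 + 34141)/(r(-145, 41) + X) = (-6221 + 34141)/(-24 - 6719/3317) = 27920/(-86327/3317) = 27920*(-3317/86327) = -92610640/86327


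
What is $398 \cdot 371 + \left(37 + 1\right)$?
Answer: $147696$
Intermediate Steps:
$398 \cdot 371 + \left(37 + 1\right) = 147658 + 38 = 147696$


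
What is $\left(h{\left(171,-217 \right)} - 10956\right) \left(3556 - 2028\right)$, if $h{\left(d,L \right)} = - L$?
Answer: $-16409192$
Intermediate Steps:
$\left(h{\left(171,-217 \right)} - 10956\right) \left(3556 - 2028\right) = \left(\left(-1\right) \left(-217\right) - 10956\right) \left(3556 - 2028\right) = \left(217 - 10956\right) 1528 = \left(-10739\right) 1528 = -16409192$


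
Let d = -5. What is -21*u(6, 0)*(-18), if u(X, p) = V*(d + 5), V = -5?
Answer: 0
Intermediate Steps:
u(X, p) = 0 (u(X, p) = -5*(-5 + 5) = -5*0 = 0)
-21*u(6, 0)*(-18) = -21*0*(-18) = 0*(-18) = 0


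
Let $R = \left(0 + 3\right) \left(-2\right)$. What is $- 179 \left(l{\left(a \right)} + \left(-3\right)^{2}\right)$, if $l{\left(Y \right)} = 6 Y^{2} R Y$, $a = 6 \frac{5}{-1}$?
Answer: $-173989611$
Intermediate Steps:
$a = -30$ ($a = 6 \cdot 5 \left(-1\right) = 6 \left(-5\right) = -30$)
$R = -6$ ($R = 3 \left(-2\right) = -6$)
$l{\left(Y \right)} = - 36 Y^{3}$ ($l{\left(Y \right)} = 6 Y^{2} \left(-6\right) Y = - 36 Y^{2} Y = - 36 Y^{3}$)
$- 179 \left(l{\left(a \right)} + \left(-3\right)^{2}\right) = - 179 \left(- 36 \left(-30\right)^{3} + \left(-3\right)^{2}\right) = - 179 \left(\left(-36\right) \left(-27000\right) + 9\right) = - 179 \left(972000 + 9\right) = \left(-179\right) 972009 = -173989611$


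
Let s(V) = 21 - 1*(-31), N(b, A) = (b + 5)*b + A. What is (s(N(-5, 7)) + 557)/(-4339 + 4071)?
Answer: -609/268 ≈ -2.2724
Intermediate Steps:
N(b, A) = A + b*(5 + b) (N(b, A) = (5 + b)*b + A = b*(5 + b) + A = A + b*(5 + b))
s(V) = 52 (s(V) = 21 + 31 = 52)
(s(N(-5, 7)) + 557)/(-4339 + 4071) = (52 + 557)/(-4339 + 4071) = 609/(-268) = 609*(-1/268) = -609/268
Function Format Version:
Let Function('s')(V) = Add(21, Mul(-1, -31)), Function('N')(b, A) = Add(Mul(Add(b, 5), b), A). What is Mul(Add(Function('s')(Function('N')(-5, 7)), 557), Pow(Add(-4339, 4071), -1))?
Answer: Rational(-609, 268) ≈ -2.2724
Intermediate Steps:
Function('N')(b, A) = Add(A, Mul(b, Add(5, b))) (Function('N')(b, A) = Add(Mul(Add(5, b), b), A) = Add(Mul(b, Add(5, b)), A) = Add(A, Mul(b, Add(5, b))))
Function('s')(V) = 52 (Function('s')(V) = Add(21, 31) = 52)
Mul(Add(Function('s')(Function('N')(-5, 7)), 557), Pow(Add(-4339, 4071), -1)) = Mul(Add(52, 557), Pow(Add(-4339, 4071), -1)) = Mul(609, Pow(-268, -1)) = Mul(609, Rational(-1, 268)) = Rational(-609, 268)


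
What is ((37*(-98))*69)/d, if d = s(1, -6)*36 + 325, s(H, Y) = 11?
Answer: -35742/103 ≈ -347.01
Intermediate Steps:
d = 721 (d = 11*36 + 325 = 396 + 325 = 721)
((37*(-98))*69)/d = ((37*(-98))*69)/721 = -3626*69*(1/721) = -250194*1/721 = -35742/103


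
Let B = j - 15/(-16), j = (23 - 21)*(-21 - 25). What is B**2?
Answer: 2122849/256 ≈ 8292.4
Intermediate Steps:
j = -92 (j = 2*(-46) = -92)
B = -1457/16 (B = -92 - 15/(-16) = -92 - 15*(-1)/16 = -92 - 1*(-15/16) = -92 + 15/16 = -1457/16 ≈ -91.063)
B**2 = (-1457/16)**2 = 2122849/256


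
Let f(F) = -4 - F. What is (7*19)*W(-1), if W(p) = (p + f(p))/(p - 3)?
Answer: 133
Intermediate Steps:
W(p) = -4/(-3 + p) (W(p) = (p + (-4 - p))/(p - 3) = -4/(-3 + p))
(7*19)*W(-1) = (7*19)*(-4/(-3 - 1)) = 133*(-4/(-4)) = 133*(-4*(-1/4)) = 133*1 = 133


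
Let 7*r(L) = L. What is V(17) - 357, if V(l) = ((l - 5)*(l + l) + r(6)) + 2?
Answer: 377/7 ≈ 53.857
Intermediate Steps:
r(L) = L/7
V(l) = 20/7 + 2*l*(-5 + l) (V(l) = ((l - 5)*(l + l) + (1/7)*6) + 2 = ((-5 + l)*(2*l) + 6/7) + 2 = (2*l*(-5 + l) + 6/7) + 2 = (6/7 + 2*l*(-5 + l)) + 2 = 20/7 + 2*l*(-5 + l))
V(17) - 357 = (20/7 - 10*17 + 2*17**2) - 357 = (20/7 - 170 + 2*289) - 357 = (20/7 - 170 + 578) - 357 = 2876/7 - 357 = 377/7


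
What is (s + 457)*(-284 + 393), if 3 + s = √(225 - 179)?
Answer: 49486 + 109*√46 ≈ 50225.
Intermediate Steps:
s = -3 + √46 (s = -3 + √(225 - 179) = -3 + √46 ≈ 3.7823)
(s + 457)*(-284 + 393) = ((-3 + √46) + 457)*(-284 + 393) = (454 + √46)*109 = 49486 + 109*√46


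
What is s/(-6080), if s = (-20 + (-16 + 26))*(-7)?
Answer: -7/608 ≈ -0.011513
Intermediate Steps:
s = 70 (s = (-20 + 10)*(-7) = -10*(-7) = 70)
s/(-6080) = 70/(-6080) = 70*(-1/6080) = -7/608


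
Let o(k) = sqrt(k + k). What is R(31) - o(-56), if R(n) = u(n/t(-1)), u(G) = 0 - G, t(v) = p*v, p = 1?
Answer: 31 - 4*I*sqrt(7) ≈ 31.0 - 10.583*I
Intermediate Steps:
t(v) = v (t(v) = 1*v = v)
u(G) = -G
R(n) = n (R(n) = -n/(-1) = -n*(-1) = -(-1)*n = n)
o(k) = sqrt(2)*sqrt(k) (o(k) = sqrt(2*k) = sqrt(2)*sqrt(k))
R(31) - o(-56) = 31 - sqrt(2)*sqrt(-56) = 31 - sqrt(2)*2*I*sqrt(14) = 31 - 4*I*sqrt(7)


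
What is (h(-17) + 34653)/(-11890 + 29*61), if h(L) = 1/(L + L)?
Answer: -1178201/344114 ≈ -3.4239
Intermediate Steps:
h(L) = 1/(2*L)
(h(-17) + 34653)/(-11890 + 29*61) = ((½)/(-17) + 34653)/(-11890 + 29*61) = ((½)*(-1/17) + 34653)/(-11890 + 1769) = (-1/34 + 34653)/(-10121) = (1178201/34)*(-1/10121) = -1178201/344114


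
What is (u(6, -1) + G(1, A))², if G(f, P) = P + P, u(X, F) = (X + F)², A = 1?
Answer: 729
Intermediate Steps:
u(X, F) = (F + X)²
G(f, P) = 2*P
(u(6, -1) + G(1, A))² = ((-1 + 6)² + 2*1)² = (5² + 2)² = (25 + 2)² = 27² = 729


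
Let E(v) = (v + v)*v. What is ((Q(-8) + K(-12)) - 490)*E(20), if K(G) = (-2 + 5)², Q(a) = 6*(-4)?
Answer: -404000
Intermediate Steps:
Q(a) = -24
E(v) = 2*v² (E(v) = (2*v)*v = 2*v²)
K(G) = 9 (K(G) = 3² = 9)
((Q(-8) + K(-12)) - 490)*E(20) = ((-24 + 9) - 490)*(2*20²) = (-15 - 490)*(2*400) = -505*800 = -404000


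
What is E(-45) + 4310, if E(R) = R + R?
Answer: 4220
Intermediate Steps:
E(R) = 2*R
E(-45) + 4310 = 2*(-45) + 4310 = -90 + 4310 = 4220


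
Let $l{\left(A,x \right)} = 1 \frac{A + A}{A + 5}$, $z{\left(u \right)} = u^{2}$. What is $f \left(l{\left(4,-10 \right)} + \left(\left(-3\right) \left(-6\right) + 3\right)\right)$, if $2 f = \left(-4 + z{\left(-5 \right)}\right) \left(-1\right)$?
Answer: $- \frac{1379}{6} \approx -229.83$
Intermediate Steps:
$l{\left(A,x \right)} = \frac{2 A}{5 + A}$ ($l{\left(A,x \right)} = 1 \frac{2 A}{5 + A} = \frac{2 A}{5 + A}$)
$f = - \frac{21}{2}$ ($f = \frac{\left(-4 + \left(-5\right)^{2}\right) \left(-1\right)}{2} = \frac{\left(-4 + 25\right) \left(-1\right)}{2} = \frac{21 \left(-1\right)}{2} = \frac{1}{2} \left(-21\right) = - \frac{21}{2} \approx -10.5$)
$f \left(l{\left(4,-10 \right)} + \left(\left(-3\right) \left(-6\right) + 3\right)\right) = - \frac{21 \left(2 \cdot 4 \frac{1}{5 + 4} + \left(\left(-3\right) \left(-6\right) + 3\right)\right)}{2} = - \frac{21 \left(2 \cdot 4 \cdot \frac{1}{9} + \left(18 + 3\right)\right)}{2} = - \frac{21 \left(2 \cdot 4 \cdot \frac{1}{9} + 21\right)}{2} = - \frac{21 \left(\frac{8}{9} + 21\right)}{2} = \left(- \frac{21}{2}\right) \frac{197}{9} = - \frac{1379}{6}$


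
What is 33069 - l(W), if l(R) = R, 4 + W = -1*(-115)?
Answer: 32958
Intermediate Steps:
W = 111 (W = -4 - 1*(-115) = -4 + 115 = 111)
33069 - l(W) = 33069 - 1*111 = 33069 - 111 = 32958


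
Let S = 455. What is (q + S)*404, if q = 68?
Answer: 211292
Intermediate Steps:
(q + S)*404 = (68 + 455)*404 = 523*404 = 211292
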